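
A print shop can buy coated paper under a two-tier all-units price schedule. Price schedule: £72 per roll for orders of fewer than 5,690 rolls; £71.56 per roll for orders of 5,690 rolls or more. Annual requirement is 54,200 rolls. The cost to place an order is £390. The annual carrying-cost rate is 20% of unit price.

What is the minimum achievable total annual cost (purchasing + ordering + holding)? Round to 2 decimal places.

H₁ = 20%×£72 = £14.4000;  H₂ = 20%×£71.56 = £14.3120
EOQ₁ = √(2×54,200×390/14.4000) = 1,713.43  (< 5,690, feasible at tier 1)
EOQ₂ = √(2×54,200×390/14.3120) = 1,718.69  (< 5,690 → use Q = 5,690 at tier-2 price)
TC(tier 1 (EOQ₁), Q≈1,713.4) = £3,927,073.35
TC(tier 2, Q≈5,690.0) = £3,922,984.58
Minimum at tier 2: £3,922,984.58

£3,922,984.58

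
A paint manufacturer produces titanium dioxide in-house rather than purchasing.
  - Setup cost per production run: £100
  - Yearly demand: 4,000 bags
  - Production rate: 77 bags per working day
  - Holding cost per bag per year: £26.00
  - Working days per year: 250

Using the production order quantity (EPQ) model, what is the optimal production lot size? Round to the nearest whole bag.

197 bags

Daily demand d = 4,000/250 = 16.000; p = 77; 1 − d/p = 0.79221
EPQ = √(2DS / (H(1 − d/p)))
    = √(2 × 4,000 × 100 / (26 × 0.79221)) ≈ 197.08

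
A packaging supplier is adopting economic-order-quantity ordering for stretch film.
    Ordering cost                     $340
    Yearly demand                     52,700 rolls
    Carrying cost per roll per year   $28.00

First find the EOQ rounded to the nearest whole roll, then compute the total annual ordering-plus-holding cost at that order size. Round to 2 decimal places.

$31,676.62

Optimal lot size Q* = (2 × 52,700 × $340 / $28)^½ ≈ 1,131.31 → Q = 1,131 rolls
Orders/yr = 52,700/1,131 = 46.596; ordering cost = 46.596 × $340 = $15,842.62
Average inventory = 1,131/2 = 565.5; holding cost = 565.5 × $28 = $15,834.00
Total = $15,842.62 + $15,834.00 = $31,676.62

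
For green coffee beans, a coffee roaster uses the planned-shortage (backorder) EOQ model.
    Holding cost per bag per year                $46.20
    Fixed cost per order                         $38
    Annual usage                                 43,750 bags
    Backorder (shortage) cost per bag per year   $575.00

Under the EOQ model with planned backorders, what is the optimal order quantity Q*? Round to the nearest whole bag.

279 bags

Basic EOQ = √(2·43,750·38/46.2) = 268.272
Backorder adjustment √((H+b)/b) = √((46.2+575)/575) = 1.0394
Q* = 268.272 × 1.0394 ≈ 278.84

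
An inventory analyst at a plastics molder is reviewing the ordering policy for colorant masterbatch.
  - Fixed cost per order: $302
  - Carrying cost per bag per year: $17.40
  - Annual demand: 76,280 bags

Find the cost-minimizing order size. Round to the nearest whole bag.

EOQ = √(2DS/H) = √(2 × 76,280 × 302 / 17.4)
    = √(2,647,880.46) ≈ 1,627.23

1,627 bags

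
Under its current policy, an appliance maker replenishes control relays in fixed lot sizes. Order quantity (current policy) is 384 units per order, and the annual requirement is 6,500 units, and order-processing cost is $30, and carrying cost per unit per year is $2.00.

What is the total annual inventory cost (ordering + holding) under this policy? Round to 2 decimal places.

Orders/yr = 6,500/384 = 16.927; ordering cost = 16.927 × $30 = $507.81
Average inventory = 384/2 = 192; holding cost = 192 × $2 = $384.00
Total = $507.81 + $384.00 = $891.81

$891.81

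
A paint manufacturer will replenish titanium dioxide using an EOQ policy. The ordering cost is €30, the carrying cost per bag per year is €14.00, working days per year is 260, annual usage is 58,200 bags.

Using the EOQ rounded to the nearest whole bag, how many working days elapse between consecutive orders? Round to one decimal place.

Optimal lot size Q* = (2 × 58,200 × €30 / €14)^½ ≈ 499.43 → Q = 499 bags
T = Q/D × 260 days = 499/58,200 × 260 = 2.229 days

2.2 days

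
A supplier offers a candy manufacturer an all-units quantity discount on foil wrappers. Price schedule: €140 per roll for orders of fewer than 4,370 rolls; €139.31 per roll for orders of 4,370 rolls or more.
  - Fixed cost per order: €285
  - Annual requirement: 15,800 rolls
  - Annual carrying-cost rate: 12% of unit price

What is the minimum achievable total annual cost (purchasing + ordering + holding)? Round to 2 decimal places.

€2,224,300.44

H₁ = 12%×€140 = €16.8000;  H₂ = 12%×€139.31 = €16.7172
EOQ₁ = √(2×15,800×285/16.8000) = 732.17  (< 4,370, feasible at tier 1)
EOQ₂ = √(2×15,800×285/16.7172) = 733.98  (< 4,370 → use Q = 4,370 at tier-2 price)
TC(tier 1 (EOQ₁), Q≈732.2) = €2,224,300.44
TC(tier 2, Q≈4,370.0) = €2,238,655.52
Minimum at tier 1 (EOQ₁): €2,224,300.44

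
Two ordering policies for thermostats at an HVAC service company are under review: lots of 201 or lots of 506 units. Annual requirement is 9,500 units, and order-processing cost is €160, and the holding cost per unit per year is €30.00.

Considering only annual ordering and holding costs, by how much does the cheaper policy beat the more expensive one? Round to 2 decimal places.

For each Q, cost = (D/Q)·S + (Q/2)·H.
TC(201) = (9,500/201)×160 + (201/2)×30 = €10,577.19
TC(506) = (9,500/506)×160 + (506/2)×30 = €10,593.95
|ΔTC| = |€10,577.19 − €10,593.95| = €16.76

€16.76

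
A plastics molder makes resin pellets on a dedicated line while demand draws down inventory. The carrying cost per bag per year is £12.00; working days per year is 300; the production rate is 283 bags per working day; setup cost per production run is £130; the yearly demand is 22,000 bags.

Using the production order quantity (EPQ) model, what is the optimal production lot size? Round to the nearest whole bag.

802 bags

d = 22,000/300 = 73.3333 bags/day;  effective holding cost H(1 − d/p) = 12·(1 − 73.3333/283) = 8.89046
Q* = √(2DS / H_eff) = √(2·22,000·130 / 8.89046) ≈ 802.11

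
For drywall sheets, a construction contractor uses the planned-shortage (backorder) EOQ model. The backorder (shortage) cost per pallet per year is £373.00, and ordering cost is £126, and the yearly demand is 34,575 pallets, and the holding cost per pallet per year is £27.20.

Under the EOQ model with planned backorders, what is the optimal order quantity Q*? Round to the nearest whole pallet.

Basic EOQ = √(2·34,575·126/27.2) = 565.975
Backorder adjustment √((H+b)/b) = √((27.2+373)/373) = 1.0358
Q* = 565.975 × 1.0358 ≈ 586.25

586 pallets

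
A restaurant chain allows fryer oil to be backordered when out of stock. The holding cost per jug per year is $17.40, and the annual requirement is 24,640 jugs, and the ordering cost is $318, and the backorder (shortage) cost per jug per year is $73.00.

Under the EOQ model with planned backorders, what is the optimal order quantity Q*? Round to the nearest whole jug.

Basic EOQ = √(2·24,640·318/17.4) = 949.018
Backorder adjustment √((H+b)/b) = √((17.4+73)/73) = 1.1128
Q* = 949.018 × 1.1128 ≈ 1,056.08

1,056 jugs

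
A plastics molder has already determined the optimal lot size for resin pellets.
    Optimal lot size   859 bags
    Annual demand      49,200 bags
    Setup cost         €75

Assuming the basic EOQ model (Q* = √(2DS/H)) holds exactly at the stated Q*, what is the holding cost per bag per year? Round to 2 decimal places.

€10.00

Since Q* = (2DS/H)^½, squaring gives Q*²·H = 2DS.
H = 2DS / Q² = 2 × 49,200 × 75 / 859² = 10.0016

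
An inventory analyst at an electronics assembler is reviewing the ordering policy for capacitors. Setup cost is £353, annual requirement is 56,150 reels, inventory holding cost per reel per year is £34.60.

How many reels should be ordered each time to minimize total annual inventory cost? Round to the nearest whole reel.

Q* = √(2·D·S / H) = √(2·56,150·353 / 34.6) = √1,145,719.7 ≈ 1,070.38

1,070 reels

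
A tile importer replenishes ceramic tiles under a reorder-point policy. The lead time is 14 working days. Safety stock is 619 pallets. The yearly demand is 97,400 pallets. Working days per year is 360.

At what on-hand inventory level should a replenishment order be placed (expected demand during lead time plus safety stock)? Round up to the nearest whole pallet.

4,407 pallets

Daily demand d = 97,400 / 360 = 270.556 pallets/day
Demand during lead time = 270.556 × 14 = 3,787.78
Reorder point = 3,787.78 + 619 = 4,406.78 → round up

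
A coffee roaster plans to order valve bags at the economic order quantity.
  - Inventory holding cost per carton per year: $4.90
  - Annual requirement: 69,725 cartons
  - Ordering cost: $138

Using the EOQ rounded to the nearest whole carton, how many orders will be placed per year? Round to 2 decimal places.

2DS/H = 2·69,725·138/4.9 = 3,927,367.35
EOQ = √3,927,367.35 ≈ 1,981.76 → Q = 1,982
Orders per year = D/Q = 69,725 / 1,982 = 35.179

35.18 orders per year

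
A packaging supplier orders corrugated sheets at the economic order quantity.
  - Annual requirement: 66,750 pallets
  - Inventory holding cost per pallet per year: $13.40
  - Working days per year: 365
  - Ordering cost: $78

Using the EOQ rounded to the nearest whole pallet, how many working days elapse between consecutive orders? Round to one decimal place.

4.8 days

EOQ = √(2DS/H) = √(2 × 66,750 × 78 / 13.4)
    = √(777,089.55) ≈ 881.53 → Q = 882 pallets
Days between orders = 365 / (D/Q) = 365 / 75.680 ≈ 4.823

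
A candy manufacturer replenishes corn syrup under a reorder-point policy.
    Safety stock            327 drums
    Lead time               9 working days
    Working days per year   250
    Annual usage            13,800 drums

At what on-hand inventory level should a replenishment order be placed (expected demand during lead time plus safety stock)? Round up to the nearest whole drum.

Daily demand d = 13,800 / 250 = 55.200 drums/day
Demand during lead time = 55.200 × 9 = 496.80
Reorder point = 496.80 + 327 = 823.80 → round up

824 drums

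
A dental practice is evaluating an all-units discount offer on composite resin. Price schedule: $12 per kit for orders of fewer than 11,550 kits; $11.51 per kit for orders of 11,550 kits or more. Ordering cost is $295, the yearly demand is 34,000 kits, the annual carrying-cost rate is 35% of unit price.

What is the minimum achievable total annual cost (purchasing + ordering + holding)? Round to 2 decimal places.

$415,472.99

H₁ = 35%×$12 = $4.2000;  H₂ = 35%×$11.51 = $4.0285
EOQ₁ = √(2×34,000×295/4.2000) = 2,185.45  (< 11,550, feasible at tier 1)
EOQ₂ = √(2×34,000×295/4.0285) = 2,231.48  (< 11,550 → use Q = 11,550 at tier-2 price)
TC(tier 1 (EOQ₁), Q≈2,185.4) = $417,178.89
TC(tier 2, Q≈11,550.0) = $415,472.99
Minimum at tier 2: $415,472.99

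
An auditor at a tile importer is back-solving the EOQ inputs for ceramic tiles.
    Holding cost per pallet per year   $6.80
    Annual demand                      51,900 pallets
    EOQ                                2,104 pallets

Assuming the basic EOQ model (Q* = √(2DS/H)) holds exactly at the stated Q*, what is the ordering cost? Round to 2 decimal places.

$290.00

Since Q* = (2DS/H)^½, squaring gives Q*²·H = 2DS.
S = Q²H / (2D) = 2,104² × 6.8 / (2 × 51,900) = 290.0034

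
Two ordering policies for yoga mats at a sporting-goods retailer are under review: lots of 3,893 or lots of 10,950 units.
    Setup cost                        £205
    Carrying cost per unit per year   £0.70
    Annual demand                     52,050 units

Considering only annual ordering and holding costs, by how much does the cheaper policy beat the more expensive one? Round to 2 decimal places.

Annual cost at Q: ordering D·S/Q plus holding Q·H/2.
TC(3,893) = (52,050/3,893)×205 + (3,893/2)×0.7 = £4,103.43
TC(10,950) = (52,050/10,950)×205 + (10,950/2)×0.7 = £4,806.95
|ΔTC| = |£4,103.43 − £4,806.95| = £703.52

£703.52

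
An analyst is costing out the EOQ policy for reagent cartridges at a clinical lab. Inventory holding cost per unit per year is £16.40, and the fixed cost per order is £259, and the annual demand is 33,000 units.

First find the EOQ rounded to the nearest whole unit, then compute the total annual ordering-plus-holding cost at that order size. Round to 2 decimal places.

£16,743.40

EOQ = √(2DS/H) = √(2 × 33,000 × 259 / 16.4)
    = √(1,042,317.07) ≈ 1,020.94 → Q = 1,021 units
Orders/yr = 33,000/1,021 = 32.321; ordering cost = 32.321 × £259 = £8,371.20
Average inventory = 1,021/2 = 510.5; holding cost = 510.5 × £16.4 = £8,372.20
Total = £8,371.20 + £8,372.20 = £16,743.40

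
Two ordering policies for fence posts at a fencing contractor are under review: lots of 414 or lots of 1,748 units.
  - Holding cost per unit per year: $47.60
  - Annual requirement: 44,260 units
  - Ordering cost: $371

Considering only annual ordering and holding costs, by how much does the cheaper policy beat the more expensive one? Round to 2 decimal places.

$1,480.11

Annual cost at Q: ordering D·S/Q plus holding Q·H/2.
TC(414) = (44,260/414)×371 + (414/2)×47.6 = $49,516.15
TC(1,748) = (44,260/1,748)×371 + (1,748/2)×47.6 = $50,996.26
|ΔTC| = |$49,516.15 − $50,996.26| = $1,480.11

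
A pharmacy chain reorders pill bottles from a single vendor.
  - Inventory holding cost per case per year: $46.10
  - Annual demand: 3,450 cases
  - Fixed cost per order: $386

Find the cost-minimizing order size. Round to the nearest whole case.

240 cases

Q* = √(2·D·S / H) = √(2·3,450·386 / 46.1) = √57,774.4 ≈ 240.36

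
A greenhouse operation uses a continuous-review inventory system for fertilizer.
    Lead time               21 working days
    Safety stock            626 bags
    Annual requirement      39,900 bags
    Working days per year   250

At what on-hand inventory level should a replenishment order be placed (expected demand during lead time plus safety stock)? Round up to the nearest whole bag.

3,978 bags

Daily demand d = 39,900 / 250 = 159.600 bags/day
Demand during lead time = 159.600 × 21 = 3,351.60
Reorder point = 3,351.60 + 626 = 3,977.60 → round up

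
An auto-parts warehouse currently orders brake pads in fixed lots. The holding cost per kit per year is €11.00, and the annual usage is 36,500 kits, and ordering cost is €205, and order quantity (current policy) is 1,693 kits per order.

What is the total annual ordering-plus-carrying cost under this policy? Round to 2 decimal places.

Orders/yr = 36,500/1,693 = 21.559; ordering cost = 21.559 × €205 = €4,419.67
Average inventory = 1,693/2 = 846.5; holding cost = 846.5 × €11 = €9,311.50
Total = €4,419.67 + €9,311.50 = €13,731.17

€13,731.17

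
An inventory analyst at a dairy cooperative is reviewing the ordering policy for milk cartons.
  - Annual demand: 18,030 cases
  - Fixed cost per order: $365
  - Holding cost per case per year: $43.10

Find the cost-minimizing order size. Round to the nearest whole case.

553 cases

2DS/H = 2·18,030·365/43.1 = 305,380.51
EOQ = √305,380.51 ≈ 552.61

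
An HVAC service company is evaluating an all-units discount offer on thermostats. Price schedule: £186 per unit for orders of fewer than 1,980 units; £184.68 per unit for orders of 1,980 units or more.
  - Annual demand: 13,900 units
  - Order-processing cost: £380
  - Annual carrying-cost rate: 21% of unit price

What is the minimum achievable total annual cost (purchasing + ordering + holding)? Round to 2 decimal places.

H₁ = 21%×£186 = £39.0600;  H₂ = 21%×£184.68 = £38.7828
EOQ₁ = √(2×13,900×380/39.0600) = 520.05  (< 1,980, feasible at tier 1)
EOQ₂ = √(2×13,900×380/38.7828) = 521.91  (< 1,980 → use Q = 1,980 at tier-2 price)
TC(tier 1 (EOQ₁), Q≈520.1) = £2,605,713.29
TC(tier 2, Q≈1,980.0) = £2,608,114.65
Minimum at tier 1 (EOQ₁): £2,605,713.29

£2,605,713.29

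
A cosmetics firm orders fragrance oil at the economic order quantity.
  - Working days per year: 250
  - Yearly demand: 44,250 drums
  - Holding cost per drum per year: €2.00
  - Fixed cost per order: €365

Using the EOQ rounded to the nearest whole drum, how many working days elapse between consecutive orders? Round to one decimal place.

EOQ = √(2DS/H) = √(2 × 44,250 × 365 / 2)
    = √(16,151,250.00) ≈ 4,018.86 → Q = 4,019 drums
Days between orders = 250 / (D/Q) = 250 / 11.010 ≈ 22.706

22.7 days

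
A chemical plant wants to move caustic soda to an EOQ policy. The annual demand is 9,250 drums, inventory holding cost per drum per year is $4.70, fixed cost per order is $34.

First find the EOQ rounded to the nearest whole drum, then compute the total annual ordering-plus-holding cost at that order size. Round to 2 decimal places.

EOQ = √(2DS/H) = √(2 × 9,250 × 34 / 4.7)
    = √(133,829.79) ≈ 365.83 → Q = 366 drums
Annual ordering cost = (D/Q)·S = (9,250/366) × 34 = $859.29
Annual holding cost  = (Q/2)·H = (366/2) × 4.7 = $860.10
Total = $859.29 + $860.10 = $1,719.39

$1,719.39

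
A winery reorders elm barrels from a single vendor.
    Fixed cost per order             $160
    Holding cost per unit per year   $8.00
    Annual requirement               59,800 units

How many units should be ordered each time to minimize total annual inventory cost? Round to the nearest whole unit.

2DS/H = 2·59,800·160/8 = 2,392,000.00
EOQ = √2,392,000.00 ≈ 1,546.61

1,547 units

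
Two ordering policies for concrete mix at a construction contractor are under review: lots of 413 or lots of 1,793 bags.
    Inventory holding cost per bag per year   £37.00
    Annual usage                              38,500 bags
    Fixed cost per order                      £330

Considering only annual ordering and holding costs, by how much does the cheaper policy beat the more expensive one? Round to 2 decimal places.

£1,853.18

TC(Q) = (D/Q)S + (Q/2)H
TC(413) = (38,500/413)×330 + (413/2)×37 = £38,403.21
TC(1,793) = (38,500/1,793)×330 + (1,793/2)×37 = £40,256.39
Cheaper: Q = 413.  Difference = £1,853.18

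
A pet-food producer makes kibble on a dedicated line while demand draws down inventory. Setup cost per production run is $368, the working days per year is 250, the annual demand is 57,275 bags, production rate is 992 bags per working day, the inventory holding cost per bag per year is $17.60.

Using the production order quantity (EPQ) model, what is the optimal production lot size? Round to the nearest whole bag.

Daily demand d = 57,275/250 = 229.100; p = 992; 1 − d/p = 0.76905
EPQ = √(2DS / (H(1 − d/p)))
    = √(2 × 57,275 × 368 / (17.6 × 0.76905)) ≈ 1,764.77

1,765 bags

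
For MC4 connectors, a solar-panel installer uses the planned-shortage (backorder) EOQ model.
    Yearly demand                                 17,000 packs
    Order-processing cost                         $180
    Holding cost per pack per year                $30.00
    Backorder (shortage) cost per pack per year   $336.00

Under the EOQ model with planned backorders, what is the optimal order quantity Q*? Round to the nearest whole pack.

471 packs

Basic EOQ = √(2·17,000·180/30) = 451.664
Backorder adjustment √((H+b)/b) = √((30+336)/336) = 1.0437
Q* = 451.664 × 1.0437 ≈ 471.40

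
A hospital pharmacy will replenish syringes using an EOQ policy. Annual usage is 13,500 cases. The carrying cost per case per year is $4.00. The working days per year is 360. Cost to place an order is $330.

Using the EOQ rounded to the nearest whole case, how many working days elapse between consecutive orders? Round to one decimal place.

Optimal lot size Q* = (2 × 13,500 × $330 / $4)^½ ≈ 1,492.48 → Q = 1,492 cases
T = Q/D × 360 days = 1,492/13,500 × 360 = 39.787 days

39.8 days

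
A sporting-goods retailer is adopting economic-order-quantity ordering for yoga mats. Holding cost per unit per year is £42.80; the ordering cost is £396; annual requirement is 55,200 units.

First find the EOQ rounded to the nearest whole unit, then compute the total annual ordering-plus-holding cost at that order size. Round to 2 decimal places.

Optimal lot size Q* = (2 × 55,200 × £396 / £42.8)^½ ≈ 1,010.67 → Q = 1,011 units
Ordering: D/Q × S = 55,200/1,011 × £396 = £21,621.36
Holding:  Q/2 × H = 1,011/2 × £42.8 = £21,635.40
Total = £21,621.36 + £21,635.40 = £43,256.76

£43,256.76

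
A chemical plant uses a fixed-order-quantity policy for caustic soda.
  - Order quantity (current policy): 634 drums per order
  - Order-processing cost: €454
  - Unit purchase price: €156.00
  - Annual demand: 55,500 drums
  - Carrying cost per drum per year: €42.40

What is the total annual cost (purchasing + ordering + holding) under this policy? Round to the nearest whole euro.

€8,711,184

Annual ordering cost = (D/Q)·S = (55,500/634) × 454 = €39,742.90
Annual holding cost  = (Q/2)·H = (634/2) × 42.4 = €13,440.80
Purchase cost = D·C = 55,500 × 156 = €8,658,000.00
Total = €39,742.90 + €13,440.80 + €8,658,000.00 = €8,711,183.70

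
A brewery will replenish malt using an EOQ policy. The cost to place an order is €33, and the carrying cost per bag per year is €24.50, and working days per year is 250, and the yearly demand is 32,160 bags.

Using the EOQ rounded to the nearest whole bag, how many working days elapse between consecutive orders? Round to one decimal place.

Optimal lot size Q* = (2 × 32,160 × €33 / €24.5)^½ ≈ 294.34 → Q = 294 bags
Cycle time = (working days × Q)/D = (250 × 294) / 32,160 = 2.285 days

2.3 days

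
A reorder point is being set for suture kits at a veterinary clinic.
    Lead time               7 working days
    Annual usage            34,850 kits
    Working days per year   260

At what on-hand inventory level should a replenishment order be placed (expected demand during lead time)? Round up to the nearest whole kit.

939 kits

Daily demand d = 34,850 / 260 = 134.038 kits/day
Demand during lead time = 134.038 × 7 = 938.27
Reorder point = 938.27 → round up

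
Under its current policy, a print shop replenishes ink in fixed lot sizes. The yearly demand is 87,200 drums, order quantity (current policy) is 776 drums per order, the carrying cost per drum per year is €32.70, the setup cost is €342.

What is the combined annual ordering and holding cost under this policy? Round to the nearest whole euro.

€51,119

Annual ordering cost = (D/Q)·S = (87,200/776) × 342 = €38,430.93
Annual holding cost  = (Q/2)·H = (776/2) × 32.7 = €12,687.60
Total = €38,430.93 + €12,687.60 = €51,118.53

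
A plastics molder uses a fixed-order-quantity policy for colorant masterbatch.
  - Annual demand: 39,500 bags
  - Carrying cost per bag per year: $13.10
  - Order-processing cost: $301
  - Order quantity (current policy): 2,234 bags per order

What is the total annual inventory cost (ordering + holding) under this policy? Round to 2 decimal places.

$19,954.77

Ordering: D/Q × S = 39,500/2,234 × $301 = $5,322.07
Holding:  Q/2 × H = 2,234/2 × $13.1 = $14,632.70
Total = $5,322.07 + $14,632.70 = $19,954.77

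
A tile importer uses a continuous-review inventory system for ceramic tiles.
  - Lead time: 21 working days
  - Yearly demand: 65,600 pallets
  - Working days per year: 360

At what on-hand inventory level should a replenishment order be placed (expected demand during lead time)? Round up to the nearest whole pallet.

3,827 pallets

Daily demand d = 65,600 / 360 = 182.222 pallets/day
Demand during lead time = 182.222 × 21 = 3,826.67
Reorder point = 3,826.67 → round up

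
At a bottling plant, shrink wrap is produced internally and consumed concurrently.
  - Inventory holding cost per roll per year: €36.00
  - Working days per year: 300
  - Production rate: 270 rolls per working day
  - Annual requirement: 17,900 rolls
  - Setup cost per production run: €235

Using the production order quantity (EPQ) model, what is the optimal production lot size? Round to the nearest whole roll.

d = 17,900/300 = 59.6667 rolls/day;  effective holding cost H(1 − d/p) = 36·(1 − 59.6667/270) = 28.04444
Q* = √(2DS / H_eff) = √(2·17,900·235 / 28.04444) ≈ 547.71

548 rolls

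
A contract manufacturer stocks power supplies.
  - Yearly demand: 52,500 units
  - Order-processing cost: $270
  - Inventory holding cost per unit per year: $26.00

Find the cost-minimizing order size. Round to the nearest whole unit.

1,044 units

2DS/H = 2·52,500·270/26 = 1,090,384.62
EOQ = √1,090,384.62 ≈ 1,044.21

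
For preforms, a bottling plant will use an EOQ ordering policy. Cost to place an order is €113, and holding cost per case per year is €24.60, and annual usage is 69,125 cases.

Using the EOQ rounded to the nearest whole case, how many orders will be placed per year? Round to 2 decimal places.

Q* = √(2·D·S / H) = √(2·69,125·113 / 24.6) = √635,050.8 ≈ 796.90 → Q = 797
N = D/Q = 69,125/797 ≈ 86.731 orders/yr

86.73 orders per year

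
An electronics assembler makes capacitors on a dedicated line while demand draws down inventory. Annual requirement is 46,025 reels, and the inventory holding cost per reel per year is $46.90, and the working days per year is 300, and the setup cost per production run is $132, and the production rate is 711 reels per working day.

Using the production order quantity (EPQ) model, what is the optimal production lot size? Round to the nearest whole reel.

Daily demand d = 46,025/300 = 153.417; p = 711; 1 − d/p = 0.78422
EPQ = √(2DS / (H(1 − d/p)))
    = √(2 × 46,025 × 132 / (46.9 × 0.78422)) ≈ 574.77

575 reels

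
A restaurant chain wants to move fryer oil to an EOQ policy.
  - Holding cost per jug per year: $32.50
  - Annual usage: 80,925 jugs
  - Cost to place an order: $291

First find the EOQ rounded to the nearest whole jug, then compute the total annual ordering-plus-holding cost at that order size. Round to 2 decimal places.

$39,124.12

2DS/H = 2·80,925·291/32.5 = 1,449,180.00
EOQ = √1,449,180.00 ≈ 1,203.82 → Q = 1,204 jugs
Orders/yr = 80,925/1,204 = 67.213; ordering cost = 67.213 × $291 = $19,559.12
Average inventory = 1,204/2 = 602; holding cost = 602 × $32.5 = $19,565.00
Total = $19,559.12 + $19,565.00 = $39,124.12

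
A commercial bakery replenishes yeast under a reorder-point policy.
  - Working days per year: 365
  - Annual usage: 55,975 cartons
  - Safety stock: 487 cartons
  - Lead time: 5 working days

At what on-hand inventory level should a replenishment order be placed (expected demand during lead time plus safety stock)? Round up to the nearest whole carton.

Daily demand d = 55,975 / 365 = 153.356 cartons/day
Demand during lead time = 153.356 × 5 = 766.78
Reorder point = 766.78 + 487 = 1,253.78 → round up

1,254 cartons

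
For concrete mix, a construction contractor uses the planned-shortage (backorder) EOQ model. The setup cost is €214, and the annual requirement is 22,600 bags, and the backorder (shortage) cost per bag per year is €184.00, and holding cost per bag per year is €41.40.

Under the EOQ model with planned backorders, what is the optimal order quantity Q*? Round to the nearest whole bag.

Q* = √(2DS/H) · √((H + b)/b)
   = √(2 × 22,600 × 214 / 41.4) · √((41.4 + 184) / 184)
   = 483.366 × 1.1068 ≈ 534.99

535 bags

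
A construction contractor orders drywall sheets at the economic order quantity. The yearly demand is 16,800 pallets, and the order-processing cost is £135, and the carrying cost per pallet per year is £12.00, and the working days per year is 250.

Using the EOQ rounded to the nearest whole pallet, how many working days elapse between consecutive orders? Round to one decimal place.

9.2 days

Q* = √(2·D·S / H) = √(2·16,800·135 / 12) = √378,000.0 ≈ 614.82 → Q = 615 pallets
Days between orders = 250 / (D/Q) = 250 / 27.317 ≈ 9.152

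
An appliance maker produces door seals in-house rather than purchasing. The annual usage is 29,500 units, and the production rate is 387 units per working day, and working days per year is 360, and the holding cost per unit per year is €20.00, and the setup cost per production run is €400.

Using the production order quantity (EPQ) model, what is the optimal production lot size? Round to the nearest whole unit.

d = 29,500/360 = 81.9444 units/day;  effective holding cost H(1 − d/p) = 20·(1 − 81.9444/387) = 15.76514
Q* = √(2DS / H_eff) = √(2·29,500·400 / 15.76514) ≈ 1,223.51

1,224 units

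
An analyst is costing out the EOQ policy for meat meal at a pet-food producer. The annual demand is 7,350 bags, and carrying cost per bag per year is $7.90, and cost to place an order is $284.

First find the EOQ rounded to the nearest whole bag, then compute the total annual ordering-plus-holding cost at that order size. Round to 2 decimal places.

Optimal lot size Q* = (2 × 7,350 × $284 / $7.9)^½ ≈ 726.95 → Q = 727 bags
Orders/yr = 7,350/727 = 10.110; ordering cost = 10.110 × $284 = $2,871.25
Average inventory = 727/2 = 363.5; holding cost = 363.5 × $7.9 = $2,871.65
Total = $2,871.25 + $2,871.65 = $5,742.90

$5,742.90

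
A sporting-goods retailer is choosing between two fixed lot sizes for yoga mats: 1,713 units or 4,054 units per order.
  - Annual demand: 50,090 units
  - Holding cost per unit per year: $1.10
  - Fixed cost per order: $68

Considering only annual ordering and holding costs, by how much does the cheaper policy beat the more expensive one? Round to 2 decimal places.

$139.34

For each Q, cost = (D/Q)·S + (Q/2)·H.
TC(1,713) = (50,090/1,713)×68 + (1,713/2)×1.1 = $2,930.54
TC(4,054) = (50,090/4,054)×68 + (4,054/2)×1.1 = $3,069.89
Cheaper: Q = 1,713.  Difference = $139.34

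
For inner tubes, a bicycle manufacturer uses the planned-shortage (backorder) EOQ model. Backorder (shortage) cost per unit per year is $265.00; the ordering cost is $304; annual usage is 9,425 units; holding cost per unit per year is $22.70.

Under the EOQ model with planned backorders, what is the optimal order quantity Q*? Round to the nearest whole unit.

524 units

Q* = √(2DS/H) · √((H + b)/b)
   = √(2 × 9,425 × 304 / 22.7) · √((22.7 + 265) / 265)
   = 502.435 × 1.0420 ≈ 523.51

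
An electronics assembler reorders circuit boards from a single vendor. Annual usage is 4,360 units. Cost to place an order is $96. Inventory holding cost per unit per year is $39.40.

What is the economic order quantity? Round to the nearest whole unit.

Q* = √(2·D·S / H) = √(2·4,360·96 / 39.4) = √21,246.7 ≈ 145.76

146 units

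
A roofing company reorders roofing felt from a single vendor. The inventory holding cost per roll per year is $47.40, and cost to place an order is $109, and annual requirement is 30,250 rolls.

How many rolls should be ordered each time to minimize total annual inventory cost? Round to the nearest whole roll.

Optimal lot size Q* = (2 × 30,250 × $109 / $47.4)^½ ≈ 372.99

373 rolls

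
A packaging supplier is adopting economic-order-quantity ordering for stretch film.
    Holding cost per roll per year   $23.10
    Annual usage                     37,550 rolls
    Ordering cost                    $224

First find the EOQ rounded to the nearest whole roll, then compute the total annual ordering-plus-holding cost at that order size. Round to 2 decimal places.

$19,712.88

2DS/H = 2·37,550·224/23.1 = 728,242.42
EOQ = √728,242.42 ≈ 853.37 → Q = 853 rolls
Orders/yr = 37,550/853 = 44.021; ordering cost = 44.021 × $224 = $9,860.73
Average inventory = 853/2 = 426.5; holding cost = 426.5 × $23.1 = $9,852.15
Total = $9,860.73 + $9,852.15 = $19,712.88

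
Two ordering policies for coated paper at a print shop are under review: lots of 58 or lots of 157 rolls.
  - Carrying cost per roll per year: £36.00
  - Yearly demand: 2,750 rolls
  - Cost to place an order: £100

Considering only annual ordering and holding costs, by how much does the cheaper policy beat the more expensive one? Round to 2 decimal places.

For each Q, cost = (D/Q)·S + (Q/2)·H.
TC(58) = (2,750/58)×100 + (58/2)×36 = £5,785.38
TC(157) = (2,750/157)×100 + (157/2)×36 = £4,577.59
Lots of 157 are cheaper by £1,207.79.

£1,207.79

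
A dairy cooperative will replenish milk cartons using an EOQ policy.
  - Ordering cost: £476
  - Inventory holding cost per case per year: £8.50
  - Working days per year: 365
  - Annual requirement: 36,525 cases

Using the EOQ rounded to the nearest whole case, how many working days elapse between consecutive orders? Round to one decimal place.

2DS/H = 2·36,525·476/8.5 = 4,090,800.00
EOQ = √4,090,800.00 ≈ 2,022.57 → Q = 2,023 cases
T = Q/D × 365 days = 2,023/36,525 × 365 = 20.216 days

20.2 days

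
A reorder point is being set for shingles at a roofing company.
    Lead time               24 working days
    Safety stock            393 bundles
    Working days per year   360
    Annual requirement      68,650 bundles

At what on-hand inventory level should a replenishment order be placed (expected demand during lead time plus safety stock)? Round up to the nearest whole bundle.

Daily demand d = 68,650 / 360 = 190.694 bundles/day
Demand during lead time = 190.694 × 24 = 4,576.67
Reorder point = 4,576.67 + 393 = 4,969.67 → round up

4,970 bundles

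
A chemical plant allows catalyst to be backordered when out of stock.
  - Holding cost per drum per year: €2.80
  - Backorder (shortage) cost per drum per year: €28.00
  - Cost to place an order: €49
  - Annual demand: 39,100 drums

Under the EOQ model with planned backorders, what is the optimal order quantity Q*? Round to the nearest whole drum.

Basic EOQ = √(2·39,100·49/2.8) = 1,169.829
Backorder adjustment √((H+b)/b) = √((2.8+28)/28) = 1.0488
Q* = 1,169.829 × 1.0488 ≈ 1,226.93

1,227 drums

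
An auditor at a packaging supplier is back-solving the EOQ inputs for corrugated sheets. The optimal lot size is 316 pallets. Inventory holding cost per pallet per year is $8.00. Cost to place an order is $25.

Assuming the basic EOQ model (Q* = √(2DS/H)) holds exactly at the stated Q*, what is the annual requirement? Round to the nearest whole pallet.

Since Q* = (2DS/H)^½, squaring gives Q*²·H = 2DS.
D = Q²H / (2S) = 316² × 8 / (2 × 25) = 15,976.96

15,977 pallets per year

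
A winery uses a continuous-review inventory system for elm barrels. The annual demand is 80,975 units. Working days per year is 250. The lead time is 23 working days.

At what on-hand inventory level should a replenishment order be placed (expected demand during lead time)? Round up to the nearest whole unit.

Daily demand d = 80,975 / 250 = 323.900 units/day
Demand during lead time = 323.900 × 23 = 7,449.70
Reorder point = 7,449.70 → round up

7,450 units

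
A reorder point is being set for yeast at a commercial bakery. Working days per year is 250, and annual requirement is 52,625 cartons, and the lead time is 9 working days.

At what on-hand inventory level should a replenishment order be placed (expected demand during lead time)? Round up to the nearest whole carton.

Daily demand d = 52,625 / 250 = 210.500 cartons/day
Demand during lead time = 210.500 × 9 = 1,894.50
Reorder point = 1,894.50 → round up

1,895 cartons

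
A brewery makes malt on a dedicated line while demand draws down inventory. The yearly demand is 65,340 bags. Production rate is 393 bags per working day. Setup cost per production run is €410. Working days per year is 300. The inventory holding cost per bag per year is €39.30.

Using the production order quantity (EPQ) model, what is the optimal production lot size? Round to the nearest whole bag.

Daily demand d = 65,340/300 = 217.800; p = 393; 1 − d/p = 0.44580
EPQ = √(2DS / (H(1 − d/p)))
    = √(2 × 65,340 × 410 / (39.3 × 0.44580)) ≈ 1,748.76

1,749 bags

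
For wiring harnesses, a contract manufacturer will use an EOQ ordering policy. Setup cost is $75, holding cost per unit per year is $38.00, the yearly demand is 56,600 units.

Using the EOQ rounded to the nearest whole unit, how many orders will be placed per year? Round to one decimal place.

2DS/H = 2·56,600·75/38 = 223,421.05
EOQ = √223,421.05 ≈ 472.67 → Q = 473
Orders per year = D/Q = 56,600 / 473 = 119.662

119.7 orders per year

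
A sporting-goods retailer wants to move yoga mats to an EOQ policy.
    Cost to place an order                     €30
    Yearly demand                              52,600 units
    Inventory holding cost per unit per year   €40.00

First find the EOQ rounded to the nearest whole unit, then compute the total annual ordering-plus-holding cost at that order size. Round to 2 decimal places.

€11,235.66

2DS/H = 2·52,600·30/40 = 78,900.00
EOQ = √78,900.00 ≈ 280.89 → Q = 281 units
Orders/yr = 52,600/281 = 187.189; ordering cost = 187.189 × €30 = €5,615.66
Average inventory = 281/2 = 140.5; holding cost = 140.5 × €40 = €5,620.00
Total = €5,615.66 + €5,620.00 = €11,235.66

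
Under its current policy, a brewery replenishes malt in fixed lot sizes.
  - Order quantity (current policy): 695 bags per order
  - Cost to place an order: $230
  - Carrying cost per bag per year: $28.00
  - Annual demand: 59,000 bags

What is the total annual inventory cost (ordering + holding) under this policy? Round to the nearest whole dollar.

Orders/yr = 59,000/695 = 84.892; ordering cost = 84.892 × $230 = $19,525.18
Average inventory = 695/2 = 347.5; holding cost = 347.5 × $28 = $9,730.00
Total = $19,525.18 + $9,730.00 = $29,255.18

$29,255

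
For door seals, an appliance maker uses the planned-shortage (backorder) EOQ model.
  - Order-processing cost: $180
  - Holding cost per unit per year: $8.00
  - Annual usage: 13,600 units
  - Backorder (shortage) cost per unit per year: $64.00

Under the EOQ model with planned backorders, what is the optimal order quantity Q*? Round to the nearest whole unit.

830 units

Basic EOQ = √(2·13,600·180/8) = 782.304
Backorder adjustment √((H+b)/b) = √((8+64)/64) = 1.0607
Q* = 782.304 × 1.0607 ≈ 829.76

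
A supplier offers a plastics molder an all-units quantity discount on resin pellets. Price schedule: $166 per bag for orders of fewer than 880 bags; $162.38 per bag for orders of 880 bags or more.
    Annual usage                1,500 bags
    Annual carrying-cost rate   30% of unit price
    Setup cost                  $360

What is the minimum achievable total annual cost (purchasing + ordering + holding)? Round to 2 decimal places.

H₁ = 30%×$166 = $49.8000;  H₂ = 30%×$162.38 = $48.7140
EOQ₁ = √(2×1,500×360/49.8000) = 147.26  (< 880, feasible at tier 1)
EOQ₂ = √(2×1,500×360/48.7140) = 148.90  (< 880 → use Q = 880 at tier-2 price)
TC(tier 1 (EOQ₁), Q≈147.3) = $256,333.76
TC(tier 2, Q≈880.0) = $265,617.80
Minimum at tier 1 (EOQ₁): $256,333.76

$256,333.76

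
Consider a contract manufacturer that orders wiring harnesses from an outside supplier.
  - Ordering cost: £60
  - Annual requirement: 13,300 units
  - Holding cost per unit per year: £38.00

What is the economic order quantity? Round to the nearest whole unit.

Optimal lot size Q* = (2 × 13,300 × £60 / £38)^½ ≈ 204.94

205 units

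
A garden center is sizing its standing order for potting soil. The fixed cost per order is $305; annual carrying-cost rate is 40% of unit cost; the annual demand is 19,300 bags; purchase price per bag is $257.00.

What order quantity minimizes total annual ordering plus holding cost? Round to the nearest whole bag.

338 bags

Carrying cost H = $257 × 40% = $102.8000/bag/yr
Q* = √(2·D·S / H) = √(2·19,300·305 / 102.8) = √114,523.3 ≈ 338.41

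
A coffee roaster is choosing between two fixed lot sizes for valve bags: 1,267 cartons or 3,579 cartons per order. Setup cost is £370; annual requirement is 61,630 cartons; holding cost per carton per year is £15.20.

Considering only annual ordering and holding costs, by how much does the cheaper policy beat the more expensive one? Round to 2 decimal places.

£5,944.85

TC(Q) = (D/Q)S + (Q/2)H
TC(1,267) = (61,630/1,267)×370 + (1,267/2)×15.2 = £27,626.91
TC(3,579) = (61,630/3,579)×370 + (3,579/2)×15.2 = £33,571.76
|ΔTC| = |£27,626.91 − £33,571.76| = £5,944.85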